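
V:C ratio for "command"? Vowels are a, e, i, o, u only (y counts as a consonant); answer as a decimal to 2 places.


Word: "command"
Vowels (a,e,i,o,u): 2
Consonants: 5
Ratio = 2/5
= 0.40


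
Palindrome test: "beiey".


Word: "beiey"
Reversed: "yeieb"
Forward == Backward? beiey != yeieb
Palindrome = No


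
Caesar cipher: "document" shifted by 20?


Word: "document"
Shift: 20
Each letter → (letter + shift) mod 26:
  'd' (3) + 20 = 23 → 'x'
  'o' (14) + 20 = 8 → 'i'
  'c' (2) + 20 = 22 → 'w'
  'u' (20) + 20 = 14 → 'o'
  'm' (12) + 20 = 6 → 'g'
  'e' (4) + 20 = 24 → 'y'
  'n' (13) + 20 = 7 → 'h'
  't' (19) + 20 = 13 → 'n'
Result = "xiwogyhn"


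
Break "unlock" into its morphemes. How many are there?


Word: "unlock"
Morphemes: un- / lock
Each morpheme carries meaning
= 2 morphemes


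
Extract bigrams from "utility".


Word: "utility" (length 7)
Number of bigrams = 7 - 2 + 1 = 6
  Position 0: "ut"
  Position 1: "ti"
  Position 2: "il"
  Position 3: "li"
  Position 4: "it"
  Position 5: "ty"
Bigrams = "ut", "ti", "il", "li", "it", "ty"


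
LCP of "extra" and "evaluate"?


Word 1: "extra"
Word 2: "evaluate"
Comparing from start:
  Pos 0: 'e' == 'e'
  Pos 1: 'x' != 'v' (stop)
LCP = "e" (length 1)


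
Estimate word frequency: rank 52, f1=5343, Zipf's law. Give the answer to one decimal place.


Zipf's law: f(r) = f(1) / r
f(1) = 5343
f(52) = 5343 / 52
= 102.8 occurrences


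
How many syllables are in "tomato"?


Word: "tomato"
Syllable breakdown: to-ma-to
Counting: 3 parts
= 3 syllables


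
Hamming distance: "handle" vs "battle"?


Comparing character by character (same length = 6):
  Pos 0: 'h' vs 'b' !=
  Pos 1: 'a' vs 'a' =
  Pos 2: 'n' vs 't' !=
  Pos 3: 'd' vs 't' !=
  Pos 4: 'l' vs 'l' =
  Pos 5: 'e' vs 'e' =
Hamming distance = 3


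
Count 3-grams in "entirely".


Word: "entirely" (length 8)
Number of 3-grams = length - 3 + 1 = 8 - 3 + 1
= 6


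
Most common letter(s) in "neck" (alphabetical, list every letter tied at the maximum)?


Word: "neck"
Letter counts:
  'c': 1
  'e': 1
  'k': 1
  'n': 1
Maximum count = 1
Most frequent = 'c', 'e', 'k', 'n' (1 time each)


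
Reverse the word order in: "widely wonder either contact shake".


Original: "widely wonder either contact shake"
Words (1..n): widely | wonder | either | contact | shake
Reversed (n..1): shake | contact | either | wonder | widely
Result = "shake contact either wonder widely"


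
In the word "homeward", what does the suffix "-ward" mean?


Suffix: -ward
Example: homeward = home + -ward
Meaning = in the direction of


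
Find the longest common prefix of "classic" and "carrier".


Word 1: "classic"
Word 2: "carrier"
Comparing from start:
  Pos 0: 'c' == 'c'
  Pos 1: 'l' != 'a' (stop)
LCP = "c" (length 1)


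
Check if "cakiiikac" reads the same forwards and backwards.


Word: "cakiiikac"
Reversed: "cakiiikac"
Forward == Backward? cakiiikac == cakiiikac
Palindrome = Yes


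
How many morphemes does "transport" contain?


Word: "transport"
Morphemes: trans- / port
Each morpheme carries meaning
= 2 morphemes


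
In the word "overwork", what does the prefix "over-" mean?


Prefix: over-
Example: overwork (over- + work)
Meaning = excessive


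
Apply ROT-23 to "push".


Word: "push"
Shift: 23
Each letter → (letter + shift) mod 26:
  'p' (15) + 23 = 12 → 'm'
  'u' (20) + 23 = 17 → 'r'
  's' (18) + 23 = 15 → 'p'
  'h' (7) + 23 = 4 → 'e'
Result = "mrpe"


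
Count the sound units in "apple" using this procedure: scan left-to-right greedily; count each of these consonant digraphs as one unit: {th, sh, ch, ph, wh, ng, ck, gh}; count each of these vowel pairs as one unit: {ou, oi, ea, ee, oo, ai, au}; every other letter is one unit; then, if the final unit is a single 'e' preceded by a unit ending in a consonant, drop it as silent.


Word: "apple" (5 letters)
Left-to-right scan:
  (1) 'a' (letter)
  (2) 'p' (letter)
  (3) 'p' (letter)
  (4) 'l' (letter)
  (5) 'e' (letter)
Units from scan: 5
Final unit is 'e' after a consonant -> drop as silent (-1)
Sound units = 4 units


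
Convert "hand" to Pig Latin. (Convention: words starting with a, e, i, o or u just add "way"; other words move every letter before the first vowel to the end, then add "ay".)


Word: "hand"
Starts with consonant(s) → move to end, add 'ay'
Consonant cluster: "h"
Pig Latin = "andhay"


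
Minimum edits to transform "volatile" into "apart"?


Word 1: "volatile" (length 8)
Word 2: "apart" (length 5)
One optimal edit sequence (insert/delete/substitute each cost 1):
  1. delete 'v'  (+1)
  2. delete 'o'  (+1)
  3. delete 'l'  (+1)
  4. keep 'a'
  5. substitute 't' -> 'p'  (+1)
  6. substitute 'i' -> 'a'  (+1)
  7. substitute 'l' -> 'r'  (+1)
  8. substitute 'e' -> 't'  (+1)
Total edit operations: 7
Edit distance = 7


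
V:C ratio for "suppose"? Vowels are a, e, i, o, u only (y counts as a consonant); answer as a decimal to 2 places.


Word: "suppose"
Vowels (a,e,i,o,u): 3
Consonants: 4
Ratio = 3/4
= 0.75


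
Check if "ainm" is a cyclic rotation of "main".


Word: "main", Candidate: "ainm"
Method: check if candidate is substring of word+word
"mainmain" contains "ainm"? Yes
Is rotation = Yes


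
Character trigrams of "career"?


Word: "career" (length 6)
Number of trigrams = 6 - 3 + 1 = 4
  Position 0: "car"
  Position 1: "are"
  Position 2: "ree"
  Position 3: "eer"
Trigrams = "car", "are", "ree", "eer"


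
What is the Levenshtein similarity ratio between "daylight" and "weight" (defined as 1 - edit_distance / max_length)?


Word 1: "daylight" (length 8)
Word 2: "weight" (length 6)
One optimal edit sequence:
  1. delete 'd'  (+1)
  2. delete 'a'  (+1)
  3. substitute 'y' -> 'w'  (+1)
  4. substitute 'l' -> 'e'  (+1)
  5. keep 'i'
  6. keep 'g'
  7. keep 'h'
  8. keep 't'
Edit distance = 4
Max length = max(8, 6) = 8
Similarity = 1 - 4/8
= 0.5000


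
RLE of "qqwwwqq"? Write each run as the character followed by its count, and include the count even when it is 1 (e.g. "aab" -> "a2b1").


String: "qqwwwqq"
Scanning for consecutive runs:
  'q' x 2
  'w' x 3
  'q' x 2
RLE = "q2w3q2"


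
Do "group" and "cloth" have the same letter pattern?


Pattern of "group": [0, 1, 2, 3, 4]
Pattern of "cloth": [0, 1, 2, 3, 4]
Patterns match
Same pattern = Yes


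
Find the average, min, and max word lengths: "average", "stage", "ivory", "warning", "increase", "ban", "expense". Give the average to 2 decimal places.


Lengths: "average"=7, "stage"=5, "ivory"=5, "warning"=7, "increase"=8, "ban"=3, "expense"=7
Sum = 42, Count = 7
Average = 42/7 = 6.00
= avg=6.00, min=3, max=8


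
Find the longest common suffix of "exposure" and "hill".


Word 1: "exposure"
Word 2: "hill"
Comparing from end:
  Pos -1: 'e' != 'l' (stop)
LCS = "" (length 0)


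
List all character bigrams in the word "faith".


Word: "faith" (length 5)
Number of bigrams = 5 - 2 + 1 = 4
  Position 0: "fa"
  Position 1: "ai"
  Position 2: "it"
  Position 3: "th"
Bigrams = "fa", "ai", "it", "th"


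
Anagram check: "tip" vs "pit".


Word 1: "tip" → sorted: ipt
Word 2: "pit" → sorted: ipt
Same letters? ipt == ipt
Anagram = Yes


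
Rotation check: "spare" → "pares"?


Word: "spare", Candidate: "pares"
Method: check if candidate is substring of word+word
"sparespare" contains "pares"? Yes
Is rotation = Yes


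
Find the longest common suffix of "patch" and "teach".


Word 1: "patch"
Word 2: "teach"
Comparing from end:
  Pos -1: 'h' == 'h'
  Pos -2: 'c' == 'c'
  Pos -3: 't' != 'a' (stop)
LCS = "ch" (length 2)


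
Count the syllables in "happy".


Word: "happy"
Syllable breakdown: hap / py
Counting: 2 parts
= 2 syllables


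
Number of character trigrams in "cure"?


Word: "cure" (length 4)
Number of 3-grams = length - 3 + 1 = 4 - 3 + 1
= 2


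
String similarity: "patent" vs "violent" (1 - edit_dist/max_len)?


Word 1: "patent" (length 6)
Word 2: "violent" (length 7)
One optimal edit sequence:
  1. insert 'v'  (+1)
  2. substitute 'p' -> 'i'  (+1)
  3. substitute 'a' -> 'o'  (+1)
  4. substitute 't' -> 'l'  (+1)
  5. keep 'e'
  6. keep 'n'
  7. keep 't'
Edit distance = 4
Max length = max(6, 7) = 7
Similarity = 1 - 4/7
= 0.4286


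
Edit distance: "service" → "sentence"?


Word 1: "service" (length 7)
Word 2: "sentence" (length 8)
One optimal edit sequence (insert/delete/substitute each cost 1):
  1. keep 's'
  2. keep 'e'
  3. insert 'n'  (+1)
  4. substitute 'r' -> 't'  (+1)
  5. substitute 'v' -> 'e'  (+1)
  6. substitute 'i' -> 'n'  (+1)
  7. keep 'c'
  8. keep 'e'
Total edit operations: 4
Edit distance = 4


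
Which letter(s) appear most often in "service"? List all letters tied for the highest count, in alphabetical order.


Word: "service"
Letter counts:
  'c': 1
  'e': 2
  'i': 1
  'r': 1
  's': 1
  'v': 1
Maximum count = 2
Most frequent = 'e' (2 times each)


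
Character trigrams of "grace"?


Word: "grace" (length 5)
Number of trigrams = 5 - 3 + 1 = 3
  Position 0: "gra"
  Position 1: "rac"
  Position 2: "ace"
Trigrams = "gra", "rac", "ace"


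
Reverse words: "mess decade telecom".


Original: "mess decade telecom"
Words (1..n): mess | decade | telecom
Reversed (n..1): telecom | decade | mess
Result = "telecom decade mess"


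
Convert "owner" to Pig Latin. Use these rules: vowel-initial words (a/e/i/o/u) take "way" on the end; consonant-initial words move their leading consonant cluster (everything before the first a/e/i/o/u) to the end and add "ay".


Word: "owner"
Starts with vowel → add 'way'
Pig Latin = "ownerway"


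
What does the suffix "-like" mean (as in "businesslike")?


Suffix: -like
Example: businesslike = business + -like
Meaning = resembling


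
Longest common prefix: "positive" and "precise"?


Word 1: "positive"
Word 2: "precise"
Comparing from start:
  Pos 0: 'p' == 'p'
  Pos 1: 'o' != 'r' (stop)
LCP = "p" (length 1)


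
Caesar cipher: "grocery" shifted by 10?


Word: "grocery"
Shift: 10
Each letter → (letter + shift) mod 26:
  'g' (6) + 10 = 16 → 'q'
  'r' (17) + 10 = 1 → 'b'
  'o' (14) + 10 = 24 → 'y'
  'c' (2) + 10 = 12 → 'm'
  'e' (4) + 10 = 14 → 'o'
  'r' (17) + 10 = 1 → 'b'
  'y' (24) + 10 = 8 → 'i'
Result = "qbymobi"


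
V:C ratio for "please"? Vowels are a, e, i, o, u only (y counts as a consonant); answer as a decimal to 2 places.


Word: "please"
Vowels (a,e,i,o,u): 3
Consonants: 3
Ratio = 3/3
= 1.00


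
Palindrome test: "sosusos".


Word: "sosusos"
Reversed: "sosusos"
Forward == Backward? sosusos == sosusos
Palindrome = Yes


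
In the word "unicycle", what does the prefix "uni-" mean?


Prefix: uni-
Example: unicycle = uni- + cycle
Meaning = one


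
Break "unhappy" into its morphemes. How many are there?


Word: "unhappy"
Morphemes: un- / happy
Each morpheme carries meaning
= 2 morphemes


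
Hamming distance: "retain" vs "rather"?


Comparing character by character (same length = 6):
  Pos 0: 'r' vs 'r' =
  Pos 1: 'e' vs 'a' !=
  Pos 2: 't' vs 't' =
  Pos 3: 'a' vs 'h' !=
  Pos 4: 'i' vs 'e' !=
  Pos 5: 'n' vs 'r' !=
Hamming distance = 4


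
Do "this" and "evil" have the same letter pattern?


Pattern of "this": [0, 1, 2, 3]
Pattern of "evil": [0, 1, 2, 3]
Patterns match
Same pattern = Yes


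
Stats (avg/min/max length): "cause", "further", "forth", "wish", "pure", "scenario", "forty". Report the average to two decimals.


Lengths: "cause"=5, "further"=7, "forth"=5, "wish"=4, "pure"=4, "scenario"=8, "forty"=5
Sum = 38, Count = 7
Average = 38/7 = 5.43
= avg=5.43, min=4, max=8


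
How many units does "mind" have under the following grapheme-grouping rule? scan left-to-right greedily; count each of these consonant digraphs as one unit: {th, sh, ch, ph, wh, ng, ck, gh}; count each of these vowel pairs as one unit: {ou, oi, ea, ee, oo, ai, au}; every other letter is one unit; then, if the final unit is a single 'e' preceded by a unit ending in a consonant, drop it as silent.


Word: "mind" (4 letters)
Left-to-right scan:
  1. 'm' (letter)
  2. 'i' (letter)
  3. 'n' (letter)
  4. 'd' (letter)
Units from scan: 4
Sound units = 4 units


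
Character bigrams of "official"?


Word: "official" (length 8)
Number of bigrams = 8 - 2 + 1 = 7
  Position 0: "of"
  Position 1: "ff"
  Position 2: "fi"
  Position 3: "ic"
  Position 4: "ci"
  Position 5: "ia"
  Position 6: "al"
Bigrams = "of", "ff", "fi", "ic", "ci", "ia", "al"


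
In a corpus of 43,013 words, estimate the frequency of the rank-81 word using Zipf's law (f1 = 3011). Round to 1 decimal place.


Zipf's law: f(r) = f(1) / r
f(1) = 3011
f(81) = 3011 / 81
= 37.2 occurrences


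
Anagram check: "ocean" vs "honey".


Word 1: "ocean" → sorted: aceno
Word 2: "honey" → sorted: ehnoy
Same letters? aceno != ehnoy
Anagram = No


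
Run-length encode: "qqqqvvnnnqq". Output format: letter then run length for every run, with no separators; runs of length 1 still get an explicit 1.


String: "qqqqvvnnnqq"
Scanning for consecutive runs:
  'q' x 4
  'v' x 2
  'n' x 3
  'q' x 2
RLE = "q4v2n3q2"


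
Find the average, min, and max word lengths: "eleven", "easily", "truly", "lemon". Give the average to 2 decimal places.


Lengths: "eleven"=6, "easily"=6, "truly"=5, "lemon"=5
Sum = 22, Count = 4
Average = 22/4 = 5.50
= avg=5.50, min=5, max=6


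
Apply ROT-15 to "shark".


Word: "shark"
Shift: 15
Each letter → (letter + shift) mod 26:
  's' (18) + 15 = 7 → 'h'
  'h' (7) + 15 = 22 → 'w'
  'a' (0) + 15 = 15 → 'p'
  'r' (17) + 15 = 6 → 'g'
  'k' (10) + 15 = 25 → 'z'
Result = "hwpgz"


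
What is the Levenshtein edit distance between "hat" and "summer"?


Word 1: "hat" (length 3)
Word 2: "summer" (length 6)
One optimal edit sequence (insert/delete/substitute each cost 1):
  1. insert 's'  (+1)
  2. insert 'u'  (+1)
  3. insert 'm'  (+1)
  4. substitute 'h' -> 'm'  (+1)
  5. substitute 'a' -> 'e'  (+1)
  6. substitute 't' -> 'r'  (+1)
Total edit operations: 6
Edit distance = 6


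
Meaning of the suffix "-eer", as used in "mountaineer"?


Suffix: -eer
Example: mountaineer (mountain + -eer)
Meaning = one who is concerned with


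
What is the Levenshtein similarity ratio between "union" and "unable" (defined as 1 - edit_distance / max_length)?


Word 1: "union" (length 5)
Word 2: "unable" (length 6)
One optimal edit sequence:
  1. keep 'u'
  2. keep 'n'
  3. insert 'a'  (+1)
  4. substitute 'i' -> 'b'  (+1)
  5. substitute 'o' -> 'l'  (+1)
  6. substitute 'n' -> 'e'  (+1)
Edit distance = 4
Max length = max(5, 6) = 6
Similarity = 1 - 4/6
= 0.3333


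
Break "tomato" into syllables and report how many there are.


Word: "tomato"
Syllable breakdown: to · ma · to
Counting: 3 parts
= 3 syllables


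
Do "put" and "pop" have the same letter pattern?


Pattern of "put": [0, 1, 2]
Pattern of "pop": [0, 1, 0]
Patterns do not match
Same pattern = No


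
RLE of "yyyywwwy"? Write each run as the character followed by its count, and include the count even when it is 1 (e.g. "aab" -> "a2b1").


String: "yyyywwwy"
Scanning for consecutive runs:
  'y' x 4
  'w' x 3
  'y' x 1
RLE = "y4w3y1"


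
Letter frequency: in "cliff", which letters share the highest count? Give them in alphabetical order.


Word: "cliff"
Letter counts:
  'c': 1
  'f': 2
  'i': 1
  'l': 1
Maximum count = 2
Most frequent = 'f' (2 times each)


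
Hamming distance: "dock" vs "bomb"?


Comparing character by character (same length = 4):
  Pos 0: 'd' vs 'b' !=
  Pos 1: 'o' vs 'o' =
  Pos 2: 'c' vs 'm' !=
  Pos 3: 'k' vs 'b' !=
Hamming distance = 3


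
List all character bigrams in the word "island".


Word: "island" (length 6)
Number of bigrams = 6 - 2 + 1 = 5
  Position 0: "is"
  Position 1: "sl"
  Position 2: "la"
  Position 3: "an"
  Position 4: "nd"
Bigrams = "is", "sl", "la", "an", "nd"


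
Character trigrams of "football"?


Word: "football" (length 8)
Number of trigrams = 8 - 3 + 1 = 6
  Position 0: "foo"
  Position 1: "oot"
  Position 2: "otb"
  Position 3: "tba"
  Position 4: "bal"
  Position 5: "all"
Trigrams = "foo", "oot", "otb", "tba", "bal", "all"


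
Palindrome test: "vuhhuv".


Word: "vuhhuv"
Reversed: "vuhhuv"
Forward == Backward? vuhhuv == vuhhuv
Palindrome = Yes


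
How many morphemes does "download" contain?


Word: "download"
Morphemes: down- / load
Each morpheme carries meaning
= 2 morphemes


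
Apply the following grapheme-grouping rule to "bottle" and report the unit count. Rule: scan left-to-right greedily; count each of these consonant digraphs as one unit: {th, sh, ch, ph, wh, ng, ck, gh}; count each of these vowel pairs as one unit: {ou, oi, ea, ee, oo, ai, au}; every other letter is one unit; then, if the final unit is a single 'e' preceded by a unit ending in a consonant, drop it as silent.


Word: "bottle" (6 letters)
Left-to-right scan:
  [1] 'b' (letter)
  [2] 'o' (letter)
  [3] 't' (letter)
  [4] 't' (letter)
  [5] 'l' (letter)
  [6] 'e' (letter)
Units from scan: 6
Final unit is 'e' after a consonant -> drop as silent (-1)
Sound units = 5 units


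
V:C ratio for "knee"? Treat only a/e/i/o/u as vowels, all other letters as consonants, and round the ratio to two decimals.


Word: "knee"
Vowels (a,e,i,o,u): 2
Consonants: 2
Ratio = 2/2
= 1.00


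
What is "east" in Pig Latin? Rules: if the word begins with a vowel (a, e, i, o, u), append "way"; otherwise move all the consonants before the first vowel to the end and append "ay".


Word: "east"
Starts with vowel → add 'way'
Pig Latin = "eastway"


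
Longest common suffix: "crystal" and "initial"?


Word 1: "crystal"
Word 2: "initial"
Comparing from end:
  Pos -1: 'l' == 'l'
  Pos -2: 'a' == 'a'
  Pos -3: 't' != 'i' (stop)
LCS = "al" (length 2)


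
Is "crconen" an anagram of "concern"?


Word 1: "concern" → sorted: ccennor
Word 2: "crconen" → sorted: ccennor
Same letters? ccennor == ccennor
Anagram = Yes


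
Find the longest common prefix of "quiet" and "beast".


Word 1: "quiet"
Word 2: "beast"
Comparing from start:
  Pos 0: 'q' != 'b' (stop)
LCP = "" (length 0)


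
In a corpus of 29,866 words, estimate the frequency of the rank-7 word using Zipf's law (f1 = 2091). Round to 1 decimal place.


Zipf's law: f(r) = f(1) / r
f(1) = 2091
f(7) = 2091 / 7
= 298.7 occurrences


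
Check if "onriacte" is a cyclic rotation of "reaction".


Word: "reaction", Candidate: "onriacte"
Method: check if candidate is substring of word+word
"reactionreaction" contains "onriacte"? No
Is rotation = No


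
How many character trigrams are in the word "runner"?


Word: "runner" (length 6)
Number of 3-grams = length - 3 + 1 = 6 - 3 + 1
= 4


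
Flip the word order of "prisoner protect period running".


Original: "prisoner protect period running"
Words (1..n): prisoner | protect | period | running
Reversed (n..1): running | period | protect | prisoner
Result = "running period protect prisoner"


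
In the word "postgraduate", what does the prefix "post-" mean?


Prefix: post-
Example: postgraduate (post- + graduate)
Meaning = after


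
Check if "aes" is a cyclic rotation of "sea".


Word: "sea", Candidate: "aes"
Method: check if candidate is substring of word+word
"seasea" contains "aes"? No
Is rotation = No


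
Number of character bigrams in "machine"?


Word: "machine" (length 7)
Number of 2-grams = length - 2 + 1 = 7 - 2 + 1
= 6


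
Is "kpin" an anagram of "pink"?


Word 1: "pink" → sorted: iknp
Word 2: "kpin" → sorted: iknp
Same letters? iknp == iknp
Anagram = Yes


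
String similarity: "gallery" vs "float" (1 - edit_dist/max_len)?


Word 1: "gallery" (length 7)
Word 2: "float" (length 5)
One optimal edit sequence:
  1. delete 'g'  (+1)
  2. delete 'a'  (+1)
  3. substitute 'l' -> 'f'  (+1)
  4. keep 'l'
  5. substitute 'e' -> 'o'  (+1)
  6. substitute 'r' -> 'a'  (+1)
  7. substitute 'y' -> 't'  (+1)
Edit distance = 6
Max length = max(7, 5) = 7
Similarity = 1 - 6/7
= 0.1429


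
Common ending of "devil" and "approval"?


Word 1: "devil"
Word 2: "approval"
Comparing from end:
  Pos -1: 'l' == 'l'
  Pos -2: 'i' != 'a' (stop)
LCS = "l" (length 1)


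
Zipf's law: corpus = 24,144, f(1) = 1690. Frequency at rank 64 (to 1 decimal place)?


Zipf's law: f(r) = f(1) / r
f(1) = 1690
f(64) = 1690 / 64
= 26.4 occurrences


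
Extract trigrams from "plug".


Word: "plug" (length 4)
Number of trigrams = 4 - 3 + 1 = 2
  Position 0: "plu"
  Position 1: "lug"
Trigrams = "plu", "lug"


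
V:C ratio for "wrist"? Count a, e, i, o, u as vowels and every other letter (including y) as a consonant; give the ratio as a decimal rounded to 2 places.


Word: "wrist"
Vowels (a,e,i,o,u): 1
Consonants: 4
Ratio = 1/4
= 0.25


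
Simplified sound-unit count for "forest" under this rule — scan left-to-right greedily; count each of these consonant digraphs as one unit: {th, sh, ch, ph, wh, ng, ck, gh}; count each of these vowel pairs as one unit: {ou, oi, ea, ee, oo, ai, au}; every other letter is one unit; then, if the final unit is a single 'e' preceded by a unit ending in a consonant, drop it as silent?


Word: "forest" (6 letters)
Left-to-right scan:
  1. 'f' (letter)
  2. 'o' (letter)
  3. 'r' (letter)
  4. 'e' (letter)
  5. 's' (letter)
  6. 't' (letter)
Units from scan: 6
Sound units = 6 units


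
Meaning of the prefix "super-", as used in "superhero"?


Prefix: super-
Example: superhero = super- + hero
Meaning = above / beyond


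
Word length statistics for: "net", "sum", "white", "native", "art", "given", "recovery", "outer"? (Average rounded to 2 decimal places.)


Lengths: "net"=3, "sum"=3, "white"=5, "native"=6, "art"=3, "given"=5, "recovery"=8, "outer"=5
Sum = 38, Count = 8
Average = 38/8 = 4.75
= avg=4.75, min=3, max=8


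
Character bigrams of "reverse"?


Word: "reverse" (length 7)
Number of bigrams = 7 - 2 + 1 = 6
  Position 0: "re"
  Position 1: "ev"
  Position 2: "ve"
  Position 3: "er"
  Position 4: "rs"
  Position 5: "se"
Bigrams = "re", "ev", "ve", "er", "rs", "se"


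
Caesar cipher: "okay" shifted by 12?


Word: "okay"
Shift: 12
Each letter → (letter + shift) mod 26:
  'o' (14) + 12 = 0 → 'a'
  'k' (10) + 12 = 22 → 'w'
  'a' (0) + 12 = 12 → 'm'
  'y' (24) + 12 = 10 → 'k'
Result = "awmk"


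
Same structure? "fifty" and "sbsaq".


Pattern of "fifty": [0, 1, 0, 2, 3]
Pattern of "sbsaq": [0, 1, 0, 2, 3]
Patterns match
Same pattern = Yes


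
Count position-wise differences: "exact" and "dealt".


Comparing character by character (same length = 5):
  Pos 0: 'e' vs 'd' !=
  Pos 1: 'x' vs 'e' !=
  Pos 2: 'a' vs 'a' =
  Pos 3: 'c' vs 'l' !=
  Pos 4: 't' vs 't' =
Hamming distance = 3


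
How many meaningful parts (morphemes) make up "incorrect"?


Word: "incorrect"
Morphemes: in- / correct
Each morpheme carries meaning
= 2 morphemes


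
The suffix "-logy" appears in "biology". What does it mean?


Suffix: -logy
Example: biology (bio- + -logy)
Meaning = study of


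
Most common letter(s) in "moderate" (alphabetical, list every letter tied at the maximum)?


Word: "moderate"
Letter counts:
  'a': 1
  'd': 1
  'e': 2
  'm': 1
  'o': 1
  'r': 1
  't': 1
Maximum count = 2
Most frequent = 'e' (2 times each)


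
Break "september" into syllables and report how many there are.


Word: "september"
Syllable breakdown: sep / tem / ber
Counting: 3 parts
= 3 syllables


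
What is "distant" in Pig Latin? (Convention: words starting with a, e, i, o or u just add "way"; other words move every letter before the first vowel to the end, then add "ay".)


Word: "distant"
Starts with consonant(s) → move to end, add 'ay'
Consonant cluster: "d"
Pig Latin = "istantday"


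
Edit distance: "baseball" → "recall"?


Word 1: "baseball" (length 8)
Word 2: "recall" (length 6)
One optimal edit sequence (insert/delete/substitute each cost 1):
  1. delete 'b'  (+1)
  2. delete 'a'  (+1)
  3. substitute 's' -> 'r'  (+1)
  4. keep 'e'
  5. substitute 'b' -> 'c'  (+1)
  6. keep 'a'
  7. keep 'l'
  8. keep 'l'
Total edit operations: 4
Edit distance = 4


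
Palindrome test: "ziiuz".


Word: "ziiuz"
Reversed: "zuiiz"
Forward == Backward? ziiuz != zuiiz
Palindrome = No


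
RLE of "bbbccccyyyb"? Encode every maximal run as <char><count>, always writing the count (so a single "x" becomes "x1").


String: "bbbccccyyyb"
Scanning for consecutive runs:
  'b' x 3
  'c' x 4
  'y' x 3
  'b' x 1
RLE = "b3c4y3b1"


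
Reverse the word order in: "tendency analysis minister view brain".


Original: "tendency analysis minister view brain"
Words (1..n): tendency | analysis | minister | view | brain
Reversed (n..1): brain | view | minister | analysis | tendency
Result = "brain view minister analysis tendency"


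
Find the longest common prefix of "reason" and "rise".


Word 1: "reason"
Word 2: "rise"
Comparing from start:
  Pos 0: 'r' == 'r'
  Pos 1: 'e' != 'i' (stop)
LCP = "r" (length 1)


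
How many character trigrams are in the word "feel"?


Word: "feel" (length 4)
Number of 3-grams = length - 3 + 1 = 4 - 3 + 1
= 2


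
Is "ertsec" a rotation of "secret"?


Word: "secret", Candidate: "ertsec"
Method: check if candidate is substring of word+word
"secretsecret" contains "ertsec"? No
Is rotation = No


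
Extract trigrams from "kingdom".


Word: "kingdom" (length 7)
Number of trigrams = 7 - 3 + 1 = 5
  Position 0: "kin"
  Position 1: "ing"
  Position 2: "ngd"
  Position 3: "gdo"
  Position 4: "dom"
Trigrams = "kin", "ing", "ngd", "gdo", "dom"


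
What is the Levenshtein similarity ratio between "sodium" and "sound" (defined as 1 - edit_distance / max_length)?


Word 1: "sodium" (length 6)
Word 2: "sound" (length 5)
One optimal edit sequence:
  1. keep 's'
  2. keep 'o'
  3. delete 'd'  (+1)
  4. substitute 'i' -> 'u'  (+1)
  5. substitute 'u' -> 'n'  (+1)
  6. substitute 'm' -> 'd'  (+1)
Edit distance = 4
Max length = max(6, 5) = 6
Similarity = 1 - 4/6
= 0.3333


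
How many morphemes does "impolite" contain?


Word: "impolite"
Morphemes: im- | polite
Each morpheme carries meaning
= 2 morphemes


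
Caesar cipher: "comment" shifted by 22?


Word: "comment"
Shift: 22
Each letter → (letter + shift) mod 26:
  'c' (2) + 22 = 24 → 'y'
  'o' (14) + 22 = 10 → 'k'
  'm' (12) + 22 = 8 → 'i'
  'm' (12) + 22 = 8 → 'i'
  'e' (4) + 22 = 0 → 'a'
  'n' (13) + 22 = 9 → 'j'
  't' (19) + 22 = 15 → 'p'
Result = "ykiiajp"


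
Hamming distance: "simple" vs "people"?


Comparing character by character (same length = 6):
  Pos 0: 's' vs 'p' !=
  Pos 1: 'i' vs 'e' !=
  Pos 2: 'm' vs 'o' !=
  Pos 3: 'p' vs 'p' =
  Pos 4: 'l' vs 'l' =
  Pos 5: 'e' vs 'e' =
Hamming distance = 3


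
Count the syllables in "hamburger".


Word: "hamburger"
Syllable breakdown: ham / bur / ger
Counting: 3 parts
= 3 syllables


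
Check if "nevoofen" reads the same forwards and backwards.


Word: "nevoofen"
Reversed: "nefooven"
Forward == Backward? nevoofen != nefooven
Palindrome = No


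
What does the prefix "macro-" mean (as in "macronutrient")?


Prefix: macro-
Example: macronutrient = macro- + nutrient
Meaning = large


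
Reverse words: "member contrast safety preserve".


Original: "member contrast safety preserve"
Words (1..n): member | contrast | safety | preserve
Reversed (n..1): preserve | safety | contrast | member
Result = "preserve safety contrast member"


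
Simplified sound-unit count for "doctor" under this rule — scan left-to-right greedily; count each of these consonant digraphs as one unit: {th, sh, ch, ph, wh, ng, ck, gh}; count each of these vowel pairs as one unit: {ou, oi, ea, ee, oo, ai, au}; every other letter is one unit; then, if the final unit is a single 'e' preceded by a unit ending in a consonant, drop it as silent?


Word: "doctor" (6 letters)
Left-to-right scan:
  1. 'd' (letter)
  2. 'o' (letter)
  3. 'c' (letter)
  4. 't' (letter)
  5. 'o' (letter)
  6. 'r' (letter)
Units from scan: 6
Sound units = 6 units


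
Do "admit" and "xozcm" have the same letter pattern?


Pattern of "admit": [0, 1, 2, 3, 4]
Pattern of "xozcm": [0, 1, 2, 3, 4]
Patterns match
Same pattern = Yes


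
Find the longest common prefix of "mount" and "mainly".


Word 1: "mount"
Word 2: "mainly"
Comparing from start:
  Pos 0: 'm' == 'm'
  Pos 1: 'o' != 'a' (stop)
LCP = "m" (length 1)


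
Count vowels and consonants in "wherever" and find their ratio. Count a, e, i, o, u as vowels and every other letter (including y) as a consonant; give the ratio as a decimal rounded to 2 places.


Word: "wherever"
Vowels (a,e,i,o,u): 3
Consonants: 5
Ratio = 3/5
= 0.60


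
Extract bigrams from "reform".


Word: "reform" (length 6)
Number of bigrams = 6 - 2 + 1 = 5
  Position 0: "re"
  Position 1: "ef"
  Position 2: "fo"
  Position 3: "or"
  Position 4: "rm"
Bigrams = "re", "ef", "fo", "or", "rm"


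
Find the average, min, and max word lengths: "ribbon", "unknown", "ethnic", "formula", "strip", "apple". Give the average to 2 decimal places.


Lengths: "ribbon"=6, "unknown"=7, "ethnic"=6, "formula"=7, "strip"=5, "apple"=5
Sum = 36, Count = 6
Average = 36/6 = 6.00
= avg=6.00, min=5, max=7


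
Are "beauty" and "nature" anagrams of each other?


Word 1: "beauty" → sorted: abetuy
Word 2: "nature" → sorted: aenrtu
Same letters? abetuy != aenrtu
Anagram = No


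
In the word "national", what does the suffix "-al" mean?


Suffix: -al
Example: national = nation + -al
Meaning = relating to


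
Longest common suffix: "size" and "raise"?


Word 1: "size"
Word 2: "raise"
Comparing from end:
  Pos -1: 'e' == 'e'
  Pos -2: 'z' != 's' (stop)
LCS = "e" (length 1)


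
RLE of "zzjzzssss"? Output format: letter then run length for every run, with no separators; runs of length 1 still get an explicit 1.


String: "zzjzzssss"
Scanning for consecutive runs:
  'z' x 2
  'j' x 1
  'z' x 2
  's' x 4
RLE = "z2j1z2s4"


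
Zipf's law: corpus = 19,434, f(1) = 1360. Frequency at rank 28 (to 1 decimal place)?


Zipf's law: f(r) = f(1) / r
f(1) = 1360
f(28) = 1360 / 28
= 48.6 occurrences


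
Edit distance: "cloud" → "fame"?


Word 1: "cloud" (length 5)
Word 2: "fame" (length 4)
One optimal edit sequence (insert/delete/substitute each cost 1):
  1. delete 'c'  (+1)
  2. substitute 'l' -> 'f'  (+1)
  3. substitute 'o' -> 'a'  (+1)
  4. substitute 'u' -> 'm'  (+1)
  5. substitute 'd' -> 'e'  (+1)
Total edit operations: 5
Edit distance = 5


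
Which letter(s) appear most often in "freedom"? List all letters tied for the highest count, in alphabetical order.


Word: "freedom"
Letter counts:
  'd': 1
  'e': 2
  'f': 1
  'm': 1
  'o': 1
  'r': 1
Maximum count = 2
Most frequent = 'e' (2 times each)


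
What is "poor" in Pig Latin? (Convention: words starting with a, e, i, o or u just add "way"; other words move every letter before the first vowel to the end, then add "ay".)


Word: "poor"
Starts with consonant(s) → move to end, add 'ay'
Consonant cluster: "p"
Pig Latin = "oorpay"


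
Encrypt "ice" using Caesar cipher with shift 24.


Word: "ice"
Shift: 24
Each letter → (letter + shift) mod 26:
  'i' (8) + 24 = 6 → 'g'
  'c' (2) + 24 = 0 → 'a'
  'e' (4) + 24 = 2 → 'c'
Result = "gac"


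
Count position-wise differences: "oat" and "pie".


Comparing character by character (same length = 3):
  Pos 0: 'o' vs 'p' !=
  Pos 1: 'a' vs 'i' !=
  Pos 2: 't' vs 'e' !=
Hamming distance = 3


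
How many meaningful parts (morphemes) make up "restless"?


Word: "restless"
Morphemes: rest | -less
Each morpheme carries meaning
= 2 morphemes


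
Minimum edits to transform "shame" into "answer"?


Word 1: "shame" (length 5)
Word 2: "answer" (length 6)
One optimal edit sequence (insert/delete/substitute each cost 1):
  1. substitute 's' -> 'a'  (+1)
  2. substitute 'h' -> 'n'  (+1)
  3. substitute 'a' -> 's'  (+1)
  4. substitute 'm' -> 'w'  (+1)
  5. keep 'e'
  6. insert 'r'  (+1)
Total edit operations: 5
Edit distance = 5


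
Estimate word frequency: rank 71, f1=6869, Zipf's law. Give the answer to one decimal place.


Zipf's law: f(r) = f(1) / r
f(1) = 6869
f(71) = 6869 / 71
= 96.7 occurrences


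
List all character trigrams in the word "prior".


Word: "prior" (length 5)
Number of trigrams = 5 - 3 + 1 = 3
  Position 0: "pri"
  Position 1: "rio"
  Position 2: "ior"
Trigrams = "pri", "rio", "ior"


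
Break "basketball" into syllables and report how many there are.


Word: "basketball"
Syllable breakdown: bas · ket · ball
Counting: 3 parts
= 3 syllables


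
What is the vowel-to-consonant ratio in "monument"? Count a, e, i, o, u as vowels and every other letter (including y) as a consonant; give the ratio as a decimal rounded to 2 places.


Word: "monument"
Vowels (a,e,i,o,u): 3
Consonants: 5
Ratio = 3/5
= 0.60


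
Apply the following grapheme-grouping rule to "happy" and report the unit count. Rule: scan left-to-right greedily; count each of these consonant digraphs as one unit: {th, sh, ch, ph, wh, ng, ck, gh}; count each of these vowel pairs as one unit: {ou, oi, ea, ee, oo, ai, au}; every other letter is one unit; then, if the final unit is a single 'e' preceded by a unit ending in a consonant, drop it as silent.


Word: "happy" (5 letters)
Left-to-right scan:
  (1) 'h' (letter)
  (2) 'a' (letter)
  (3) 'p' (letter)
  (4) 'p' (letter)
  (5) 'y' (letter)
Units from scan: 5
Sound units = 5 units


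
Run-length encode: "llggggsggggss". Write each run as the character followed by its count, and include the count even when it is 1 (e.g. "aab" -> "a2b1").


String: "llggggsggggss"
Scanning for consecutive runs:
  'l' x 2
  'g' x 4
  's' x 1
  'g' x 4
  's' x 2
RLE = "l2g4s1g4s2"


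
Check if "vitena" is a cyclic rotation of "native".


Word: "native", Candidate: "vitena"
Method: check if candidate is substring of word+word
"nativenative" contains "vitena"? No
Is rotation = No


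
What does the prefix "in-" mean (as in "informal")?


Prefix: in-
Example: informal = in- + formal
Meaning = not / into


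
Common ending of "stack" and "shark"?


Word 1: "stack"
Word 2: "shark"
Comparing from end:
  Pos -1: 'k' == 'k'
  Pos -2: 'c' != 'r' (stop)
LCS = "k" (length 1)


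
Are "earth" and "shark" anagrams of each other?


Word 1: "earth" → sorted: aehrt
Word 2: "shark" → sorted: ahkrs
Same letters? aehrt != ahkrs
Anagram = No


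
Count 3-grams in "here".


Word: "here" (length 4)
Number of 3-grams = length - 3 + 1 = 4 - 3 + 1
= 2


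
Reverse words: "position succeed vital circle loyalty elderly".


Original: "position succeed vital circle loyalty elderly"
Words (1..n): position | succeed | vital | circle | loyalty | elderly
Reversed (n..1): elderly | loyalty | circle | vital | succeed | position
Result = "elderly loyalty circle vital succeed position"


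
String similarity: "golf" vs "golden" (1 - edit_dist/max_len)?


Word 1: "golf" (length 4)
Word 2: "golden" (length 6)
One optimal edit sequence:
  1. keep 'g'
  2. keep 'o'
  3. keep 'l'
  4. insert 'd'  (+1)
  5. insert 'e'  (+1)
  6. substitute 'f' -> 'n'  (+1)
Edit distance = 3
Max length = max(4, 6) = 6
Similarity = 1 - 3/6
= 0.5000


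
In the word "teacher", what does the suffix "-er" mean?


Suffix: -er
Example: teacher = teach + -er
Meaning = one who / more


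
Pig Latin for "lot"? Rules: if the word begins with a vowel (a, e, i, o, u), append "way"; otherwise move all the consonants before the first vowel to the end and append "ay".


Word: "lot"
Starts with consonant(s) → move to end, add 'ay'
Consonant cluster: "l"
Pig Latin = "otlay"


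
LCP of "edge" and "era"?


Word 1: "edge"
Word 2: "era"
Comparing from start:
  Pos 0: 'e' == 'e'
  Pos 1: 'd' != 'r' (stop)
LCP = "e" (length 1)


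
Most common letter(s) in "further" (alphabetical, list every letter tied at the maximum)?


Word: "further"
Letter counts:
  'e': 1
  'f': 1
  'h': 1
  'r': 2
  't': 1
  'u': 1
Maximum count = 2
Most frequent = 'r' (2 times each)


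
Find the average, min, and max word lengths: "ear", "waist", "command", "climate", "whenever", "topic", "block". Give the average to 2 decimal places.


Lengths: "ear"=3, "waist"=5, "command"=7, "climate"=7, "whenever"=8, "topic"=5, "block"=5
Sum = 40, Count = 7
Average = 40/7 = 5.71
= avg=5.71, min=3, max=8


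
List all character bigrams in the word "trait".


Word: "trait" (length 5)
Number of bigrams = 5 - 2 + 1 = 4
  Position 0: "tr"
  Position 1: "ra"
  Position 2: "ai"
  Position 3: "it"
Bigrams = "tr", "ra", "ai", "it"


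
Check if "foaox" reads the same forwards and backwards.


Word: "foaox"
Reversed: "xoaof"
Forward == Backward? foaox != xoaof
Palindrome = No


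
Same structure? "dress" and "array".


Pattern of "dress": [0, 1, 2, 3, 3]
Pattern of "array": [0, 1, 1, 0, 2]
Patterns do not match
Same pattern = No


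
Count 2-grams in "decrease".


Word: "decrease" (length 8)
Number of 2-grams = length - 2 + 1 = 8 - 2 + 1
= 7


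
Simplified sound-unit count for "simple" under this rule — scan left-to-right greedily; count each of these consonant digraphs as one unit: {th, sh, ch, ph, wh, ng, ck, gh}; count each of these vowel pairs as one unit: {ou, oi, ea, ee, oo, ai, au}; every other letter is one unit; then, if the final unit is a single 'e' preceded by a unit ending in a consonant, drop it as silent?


Word: "simple" (6 letters)
Left-to-right scan:
  [1] 's' (letter)
  [2] 'i' (letter)
  [3] 'm' (letter)
  [4] 'p' (letter)
  [5] 'l' (letter)
  [6] 'e' (letter)
Units from scan: 6
Final unit is 'e' after a consonant -> drop as silent (-1)
Sound units = 5 units


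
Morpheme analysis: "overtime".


Word: "overtime"
Morphemes: over- + time
Each morpheme carries meaning
= 2 morphemes


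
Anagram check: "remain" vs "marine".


Word 1: "remain" → sorted: aeimnr
Word 2: "marine" → sorted: aeimnr
Same letters? aeimnr == aeimnr
Anagram = Yes


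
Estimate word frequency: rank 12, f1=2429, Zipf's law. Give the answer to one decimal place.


Zipf's law: f(r) = f(1) / r
f(1) = 2429
f(12) = 2429 / 12
= 202.4 occurrences


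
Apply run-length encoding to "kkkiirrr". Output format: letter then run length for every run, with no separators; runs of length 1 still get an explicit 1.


String: "kkkiirrr"
Scanning for consecutive runs:
  'k' x 3
  'i' x 2
  'r' x 3
RLE = "k3i2r3"


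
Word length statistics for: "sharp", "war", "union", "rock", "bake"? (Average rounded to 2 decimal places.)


Lengths: "sharp"=5, "war"=3, "union"=5, "rock"=4, "bake"=4
Sum = 21, Count = 5
Average = 21/5 = 4.20
= avg=4.20, min=3, max=5


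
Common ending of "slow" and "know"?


Word 1: "slow"
Word 2: "know"
Comparing from end:
  Pos -1: 'w' == 'w'
  Pos -2: 'o' == 'o'
  Pos -3: 'l' != 'n' (stop)
LCS = "ow" (length 2)


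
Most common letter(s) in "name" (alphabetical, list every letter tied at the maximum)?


Word: "name"
Letter counts:
  'a': 1
  'e': 1
  'm': 1
  'n': 1
Maximum count = 1
Most frequent = 'a', 'e', 'm', 'n' (1 time each)


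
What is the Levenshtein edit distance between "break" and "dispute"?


Word 1: "break" (length 5)
Word 2: "dispute" (length 7)
One optimal edit sequence (insert/delete/substitute each cost 1):
  1. insert 'd'  (+1)
  2. insert 'i'  (+1)
  3. substitute 'b' -> 's'  (+1)
  4. substitute 'r' -> 'p'  (+1)
  5. substitute 'e' -> 'u'  (+1)
  6. substitute 'a' -> 't'  (+1)
  7. substitute 'k' -> 'e'  (+1)
Total edit operations: 7
Edit distance = 7


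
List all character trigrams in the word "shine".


Word: "shine" (length 5)
Number of trigrams = 5 - 3 + 1 = 3
  Position 0: "shi"
  Position 1: "hin"
  Position 2: "ine"
Trigrams = "shi", "hin", "ine"
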